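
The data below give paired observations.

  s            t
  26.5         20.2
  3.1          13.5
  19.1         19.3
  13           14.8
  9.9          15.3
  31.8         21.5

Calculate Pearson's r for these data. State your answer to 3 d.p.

0.965

n = 6, Σs = 103.4, Σt = 104.6, Σs² = 2354.92, Σt² = 1878.16, Σst = 1973.35
nΣst − ΣsΣt = 11840.1 − 10815.64 = 1024.46
nΣs² − (Σs)² = 14129.52 − 10691.56 = 3437.96; nΣt² − (Σt)² = 11268.96 − 10941.16 = 327.8
r = 1024.46 / √(3437.96 × 327.8) = 1024.46 / 1061.5853 ≈ 0.965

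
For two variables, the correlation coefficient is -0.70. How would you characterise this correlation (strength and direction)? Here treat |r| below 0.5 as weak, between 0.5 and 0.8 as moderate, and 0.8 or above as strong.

r = -0.70 < 0 so the relationship is negative.
|r| = 0.70, which falls in the moderate range.

moderate negative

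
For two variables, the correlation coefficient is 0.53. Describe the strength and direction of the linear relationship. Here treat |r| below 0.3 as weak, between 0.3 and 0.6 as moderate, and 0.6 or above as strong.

r = 0.53 > 0 so the relationship is positive.
|r| = 0.53, which falls in the moderate range.

moderate positive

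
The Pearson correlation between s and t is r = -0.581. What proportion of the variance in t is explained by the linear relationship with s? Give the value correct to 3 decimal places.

0.338

r² = (-0.581)² = 0.338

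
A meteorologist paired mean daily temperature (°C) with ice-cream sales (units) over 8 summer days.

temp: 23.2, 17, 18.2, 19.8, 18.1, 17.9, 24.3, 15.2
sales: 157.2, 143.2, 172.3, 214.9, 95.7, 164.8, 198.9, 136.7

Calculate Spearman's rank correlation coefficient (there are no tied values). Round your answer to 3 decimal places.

Rank temp: 7, 2, 5, 6, 4, 3, 8, 1
Rank sales: 4, 3, 6, 8, 1, 5, 7, 2
d = rank(temp) − rank(sales): 3, -1, -1, -2, 3, -2, 1, -1; Σd² = 30
ρ = 1 − 6Σd² / [n(n²−1)] = 1 − 6×30 / (8×63) = 1 − 180/504 ≈ 0.643

0.643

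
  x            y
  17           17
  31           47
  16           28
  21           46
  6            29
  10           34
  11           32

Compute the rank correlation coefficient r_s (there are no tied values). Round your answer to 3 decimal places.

0.393

Rank x: 5, 7, 4, 6, 1, 2, 3
Rank y: 1, 7, 2, 6, 3, 5, 4
d = rank(x) − rank(y): 4, 0, 2, 0, -2, -3, -1; Σd² = 34
ρ = 1 − 6Σd² / [n(n²−1)] = 1 − 6×34 / (7×48) = 1 − 204/336 ≈ 0.393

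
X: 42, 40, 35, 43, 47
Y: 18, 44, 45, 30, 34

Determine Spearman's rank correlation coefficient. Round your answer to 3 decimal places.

-0.600

Rank X: 3, 2, 1, 4, 5
Rank Y: 1, 4, 5, 2, 3
d = rank(X) − rank(Y): 2, -2, -4, 2, 2; Σd² = 32
ρ = 1 − 6Σd² / [n(n²−1)] = 1 − 6×32 / (5×24) = 1 − 192/120 ≈ -0.600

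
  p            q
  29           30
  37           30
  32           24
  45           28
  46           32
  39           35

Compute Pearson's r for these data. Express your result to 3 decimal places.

n = 6, Σp = 228, Σq = 179, Σp² = 8896, Σq² = 5409, Σpq = 6845
nΣpq − ΣpΣq = 41070 − 40812 = 258
nΣp² − (Σp)² = 53376 − 51984 = 1392; nΣq² − (Σq)² = 32454 − 32041 = 413
r = 258 / √(1392 × 413) = 258 / 758.2190 ≈ 0.340

0.340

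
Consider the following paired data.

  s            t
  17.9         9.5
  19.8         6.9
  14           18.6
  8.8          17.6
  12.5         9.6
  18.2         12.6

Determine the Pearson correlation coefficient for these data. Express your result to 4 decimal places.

-0.6650

n = 6, Σs = 91.2, Σt = 74.8, Σs² = 1473.38, Σt² = 1044.5, Σst = 1071.27
nΣst − ΣsΣt = 6427.62 − 6821.76 = -394.14
nΣs² − (Σs)² = 8840.28 − 8317.44 = 522.84; nΣt² − (Σt)² = 6267 − 5595.04 = 671.96
r = -394.14 / √(522.84 × 671.96) = -394.14 / 592.7289 ≈ -0.6650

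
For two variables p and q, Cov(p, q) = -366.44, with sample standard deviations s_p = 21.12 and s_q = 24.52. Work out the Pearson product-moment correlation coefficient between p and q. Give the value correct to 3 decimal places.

r = Cov(p,q) / (s_p · s_q) = -366.44 / (21.12 × 24.52)
  = -366.44 / 517.8624 ≈ -0.708

-0.708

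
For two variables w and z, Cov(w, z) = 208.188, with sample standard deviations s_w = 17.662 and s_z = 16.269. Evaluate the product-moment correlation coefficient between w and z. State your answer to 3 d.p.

r = Cov(w,z) / (s_w · s_z) = 208.188 / (17.662 × 16.269)
  = 208.188 / 287.3431 ≈ 0.725

0.725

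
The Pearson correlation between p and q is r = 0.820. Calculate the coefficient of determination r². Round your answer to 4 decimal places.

r² = (0.820)² = 0.6724

0.6724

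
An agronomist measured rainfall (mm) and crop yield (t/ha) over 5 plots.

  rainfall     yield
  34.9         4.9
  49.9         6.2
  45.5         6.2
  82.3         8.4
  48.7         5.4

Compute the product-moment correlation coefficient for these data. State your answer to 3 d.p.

0.960

n = 5, Σx = 261.3, Σy = 31.1, Σx² = 14923.25, Σy² = 200.61, Σxy = 1716.79
nΣxy − ΣxΣy = 8583.95 − 8126.43 = 457.52
nΣx² − (Σx)² = 74616.25 − 68277.69 = 6338.56; nΣy² − (Σy)² = 1003.05 − 967.21 = 35.84
r = 457.52 / √(6338.56 × 35.84) = 457.52 / 476.6277 ≈ 0.960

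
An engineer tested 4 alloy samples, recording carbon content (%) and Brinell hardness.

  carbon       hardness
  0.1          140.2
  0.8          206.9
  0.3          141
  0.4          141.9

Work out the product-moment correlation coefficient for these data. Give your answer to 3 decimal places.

n = 4, Σx = 1.6, Σy = 630, Σx² = 0.9, Σy² = 102480.26, Σxy = 278.6
nΣxy − ΣxΣy = 1114.4 − 1008 = 106.4
nΣx² − (Σx)² = 3.6 − 2.56 = 1.04; nΣy² − (Σy)² = 409921.04 − 396900 = 13021.04
r = 106.4 / √(1.04 × 13021.04) = 106.4 / 116.3696 ≈ 0.914

0.914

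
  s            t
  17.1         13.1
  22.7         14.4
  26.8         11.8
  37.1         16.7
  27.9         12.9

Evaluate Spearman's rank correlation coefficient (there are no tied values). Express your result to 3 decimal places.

Rank s: 1, 2, 3, 5, 4
Rank t: 3, 4, 1, 5, 2
d = rank(s) − rank(t): -2, -2, 2, 0, 2; Σd² = 16
ρ = 1 − 6Σd² / [n(n²−1)] = 1 − 6×16 / (5×24) = 1 − 96/120 ≈ 0.200

0.200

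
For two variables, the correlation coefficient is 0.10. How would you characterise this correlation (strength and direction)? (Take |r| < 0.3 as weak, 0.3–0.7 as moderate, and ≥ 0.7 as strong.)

r = 0.10 > 0 so the relationship is positive.
|r| = 0.10, which falls in the weak range.

weak positive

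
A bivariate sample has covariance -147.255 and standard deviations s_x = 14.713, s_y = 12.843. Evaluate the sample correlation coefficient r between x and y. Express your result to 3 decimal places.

r = Cov(x,y) / (s_x · s_y) = -147.255 / (14.713 × 12.843)
  = -147.255 / 188.9591 ≈ -0.779

-0.779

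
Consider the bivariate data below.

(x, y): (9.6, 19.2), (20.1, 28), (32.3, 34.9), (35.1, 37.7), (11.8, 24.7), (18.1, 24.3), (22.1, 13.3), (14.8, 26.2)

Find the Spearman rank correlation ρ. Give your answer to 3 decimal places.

0.571

Rank x: 1, 5, 7, 8, 2, 4, 6, 3
Rank y: 2, 6, 7, 8, 4, 3, 1, 5
d = rank(x) − rank(y): -1, -1, 0, 0, -2, 1, 5, -2; Σd² = 36
ρ = 1 − 6Σd² / [n(n²−1)] = 1 − 6×36 / (8×63) = 1 − 216/504 ≈ 0.571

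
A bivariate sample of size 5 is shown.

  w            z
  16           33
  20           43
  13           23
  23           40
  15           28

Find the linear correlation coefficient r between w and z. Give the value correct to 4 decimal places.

n = 5, Σw = 87, Σz = 167, Σw² = 1579, Σz² = 5851, Σwz = 3027
nΣwz − ΣwΣz = 15135 − 14529 = 606
nΣw² − (Σw)² = 7895 − 7569 = 326; nΣz² − (Σz)² = 29255 − 27889 = 1366
r = 606 / √(326 × 1366) = 606 / 667.3200 ≈ 0.9081

0.9081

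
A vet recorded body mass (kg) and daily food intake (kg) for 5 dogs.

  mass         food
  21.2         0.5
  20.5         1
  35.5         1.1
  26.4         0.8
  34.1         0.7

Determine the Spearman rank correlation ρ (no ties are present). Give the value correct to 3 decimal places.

Rank mass: 2, 1, 5, 3, 4
Rank food: 1, 4, 5, 3, 2
d = rank(mass) − rank(food): 1, -3, 0, 0, 2; Σd² = 14
ρ = 1 − 6Σd² / [n(n²−1)] = 1 − 6×14 / (5×24) = 1 − 84/120 ≈ 0.300

0.300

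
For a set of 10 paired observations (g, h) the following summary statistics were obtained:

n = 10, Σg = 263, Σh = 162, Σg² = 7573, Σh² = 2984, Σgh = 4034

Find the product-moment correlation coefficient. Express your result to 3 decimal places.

r = (nΣgh − ΣgΣh) / √[(nΣg² − (Σg)²)(nΣh² − (Σh)²)]
Numerator: 10×4034 − 263×162 = -2266
Denominator: √[(75730 − 69169)(29840 − 26244)] = √[6561 × 3596] = 4857.2992
r = -2266 / 4857.2992 ≈ -0.467

-0.467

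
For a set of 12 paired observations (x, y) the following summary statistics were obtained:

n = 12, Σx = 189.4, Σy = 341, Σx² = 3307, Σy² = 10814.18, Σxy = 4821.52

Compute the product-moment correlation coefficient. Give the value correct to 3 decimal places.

-0.938

r = (nΣxy − ΣxΣy) / √[(nΣx² − (Σx)²)(nΣy² − (Σy)²)]
Numerator: 12×4821.52 − 189.4×341 = -6727.16
Denominator: √[(39684 − 35872.36)(129770.16 − 116281)] = √[3811.64 × 13489.16] = 7170.4827
r = -6727.16 / 7170.4827 ≈ -0.938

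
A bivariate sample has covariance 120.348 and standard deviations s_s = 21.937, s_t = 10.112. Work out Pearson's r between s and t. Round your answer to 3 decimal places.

r = Cov(s,t) / (s_s · s_t) = 120.348 / (21.937 × 10.112)
  = 120.348 / 221.8269 ≈ 0.543

0.543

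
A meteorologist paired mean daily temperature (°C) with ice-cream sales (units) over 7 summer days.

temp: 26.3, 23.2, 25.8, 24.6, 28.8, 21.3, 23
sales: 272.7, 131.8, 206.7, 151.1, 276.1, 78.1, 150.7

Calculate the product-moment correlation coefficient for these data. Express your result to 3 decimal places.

n = 7, Σx = 173, Σy = 1267.2, Σx² = 4312.86, Σy² = 262333.94, Σxy = 32361
nΣxy − ΣxΣy = 226527 − 219225.6 = 7301.4
nΣx² − (Σx)² = 30190.02 − 29929 = 261.02; nΣy² − (Σy)² = 1836337.58 − 1605795.84 = 230541.74
r = 7301.4 / √(261.02 × 230541.74) = 7301.4 / 7757.3194 ≈ 0.941

0.941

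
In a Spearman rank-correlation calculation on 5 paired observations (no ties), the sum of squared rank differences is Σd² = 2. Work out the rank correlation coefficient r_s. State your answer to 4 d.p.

ρ = 1 − 6Σd² / [n(n²−1)] = 1 − 6×2 / (5×24)
  = 1 − 12/120 = 1 − 0.10000 ≈ 0.9000

0.9000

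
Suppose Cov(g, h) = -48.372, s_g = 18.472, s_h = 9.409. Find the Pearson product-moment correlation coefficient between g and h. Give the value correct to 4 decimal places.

r = Cov(g,h) / (s_g · s_h) = -48.372 / (18.472 × 9.409)
  = -48.372 / 173.8030 ≈ -0.2783

-0.2783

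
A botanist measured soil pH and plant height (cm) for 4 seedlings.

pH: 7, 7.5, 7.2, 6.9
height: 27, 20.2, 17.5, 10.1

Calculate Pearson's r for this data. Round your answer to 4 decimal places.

0.2470

n = 4, Σx = 28.6, Σy = 74.8, Σx² = 204.7, Σy² = 1545.3, Σxy = 536.19
nΣxy − ΣxΣy = 2144.76 − 2139.28 = 5.48
nΣx² − (Σx)² = 818.8 − 817.96 = 0.84; nΣy² − (Σy)² = 6181.2 − 5595.04 = 586.16
r = 5.48 / √(0.84 × 586.16) = 5.48 / 22.1895 ≈ 0.2470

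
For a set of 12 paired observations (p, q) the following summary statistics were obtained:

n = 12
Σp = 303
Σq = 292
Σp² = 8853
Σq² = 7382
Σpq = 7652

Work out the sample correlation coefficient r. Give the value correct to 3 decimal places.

r = (nΣpq − ΣpΣq) / √[(nΣp² − (Σp)²)(nΣq² − (Σq)²)]
Numerator: 12×7652 − 303×292 = 3348
Denominator: √[(106236 − 91809)(88584 − 85264)] = √[14427 × 3320] = 6920.8121
r = 3348 / 6920.8121 ≈ 0.484

0.484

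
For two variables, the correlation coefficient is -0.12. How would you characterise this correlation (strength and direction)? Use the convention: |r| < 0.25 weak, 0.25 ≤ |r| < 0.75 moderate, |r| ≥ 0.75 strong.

weak negative

r = -0.12 < 0 so the relationship is negative.
|r| = 0.12, which falls in the weak range.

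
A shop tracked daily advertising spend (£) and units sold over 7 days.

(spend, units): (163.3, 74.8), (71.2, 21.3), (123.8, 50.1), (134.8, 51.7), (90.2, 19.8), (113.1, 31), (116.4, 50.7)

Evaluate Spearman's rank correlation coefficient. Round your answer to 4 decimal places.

0.9286

Rank spend: 7, 1, 5, 6, 2, 3, 4
Rank units: 7, 2, 4, 6, 1, 3, 5
d = rank(spend) − rank(units): 0, -1, 1, 0, 1, 0, -1; Σd² = 4
ρ = 1 − 6Σd² / [n(n²−1)] = 1 − 6×4 / (7×48) = 1 − 24/336 ≈ 0.9286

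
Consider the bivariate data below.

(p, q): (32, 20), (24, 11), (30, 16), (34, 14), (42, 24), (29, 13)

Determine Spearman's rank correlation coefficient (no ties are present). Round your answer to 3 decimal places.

Rank p: 4, 1, 3, 5, 6, 2
Rank q: 5, 1, 4, 3, 6, 2
d = rank(p) − rank(q): -1, 0, -1, 2, 0, 0; Σd² = 6
ρ = 1 − 6Σd² / [n(n²−1)] = 1 − 6×6 / (6×35) = 1 − 36/210 ≈ 0.829

0.829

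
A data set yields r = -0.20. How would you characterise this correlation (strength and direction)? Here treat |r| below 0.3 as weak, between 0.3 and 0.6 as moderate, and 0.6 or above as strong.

weak negative

r = -0.20 < 0 so the relationship is negative.
|r| = 0.20, which falls in the weak range.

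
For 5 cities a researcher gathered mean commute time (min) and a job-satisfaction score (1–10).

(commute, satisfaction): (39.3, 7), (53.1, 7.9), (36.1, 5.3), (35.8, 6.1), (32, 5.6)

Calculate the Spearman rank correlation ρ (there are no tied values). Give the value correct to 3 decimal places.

Rank commute: 4, 5, 3, 2, 1
Rank satisfaction: 4, 5, 1, 3, 2
d = rank(commute) − rank(satisfaction): 0, 0, 2, -1, -1; Σd² = 6
ρ = 1 − 6Σd² / [n(n²−1)] = 1 − 6×6 / (5×24) = 1 − 36/120 ≈ 0.700

0.700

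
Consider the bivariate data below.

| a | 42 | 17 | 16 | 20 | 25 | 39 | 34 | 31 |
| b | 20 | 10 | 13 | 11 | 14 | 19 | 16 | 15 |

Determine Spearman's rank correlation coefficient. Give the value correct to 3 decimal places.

0.929

Rank a: 8, 2, 1, 3, 4, 7, 6, 5
Rank b: 8, 1, 3, 2, 4, 7, 6, 5
d = rank(a) − rank(b): 0, 1, -2, 1, 0, 0, 0, 0; Σd² = 6
ρ = 1 − 6Σd² / [n(n²−1)] = 1 − 6×6 / (8×63) = 1 − 36/504 ≈ 0.929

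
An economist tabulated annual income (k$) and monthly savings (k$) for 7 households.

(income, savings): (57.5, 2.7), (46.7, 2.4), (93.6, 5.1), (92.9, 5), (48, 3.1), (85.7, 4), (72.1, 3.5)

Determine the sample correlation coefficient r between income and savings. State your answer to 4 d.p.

n = 7, Σx = 496.5, Σy = 25.8, Σx² = 37725.41, Σy² = 101.92, Σxy = 1953.14
nΣxy − ΣxΣy = 13671.98 − 12809.7 = 862.28
nΣx² − (Σx)² = 264077.87 − 246512.25 = 17565.62; nΣy² − (Σy)² = 713.44 − 665.64 = 47.8
r = 862.28 / √(17565.62 × 47.8) = 862.28 / 916.3169 ≈ 0.9410

0.9410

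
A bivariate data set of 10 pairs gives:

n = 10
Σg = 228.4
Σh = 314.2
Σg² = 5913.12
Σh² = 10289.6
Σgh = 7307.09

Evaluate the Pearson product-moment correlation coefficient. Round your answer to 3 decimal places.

0.243

r = (nΣgh − ΣgΣh) / √[(nΣg² − (Σg)²)(nΣh² − (Σh)²)]
Numerator: 10×7307.09 − 228.4×314.2 = 1307.62
Denominator: √[(59131.2 − 52166.56)(102896 − 98721.64)] = √[6964.64 × 4174.36] = 5391.9305
r = 1307.62 / 5391.9305 ≈ 0.243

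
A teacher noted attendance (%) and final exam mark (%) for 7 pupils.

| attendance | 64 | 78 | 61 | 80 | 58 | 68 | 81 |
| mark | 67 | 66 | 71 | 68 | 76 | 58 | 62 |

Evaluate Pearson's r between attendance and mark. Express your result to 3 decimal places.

n = 7, Σx = 490, Σy = 468, Σx² = 34850, Σy² = 31494, Σxy = 32581
nΣxy − ΣxΣy = 228067 − 229320 = -1253
nΣx² − (Σx)² = 243950 − 240100 = 3850; nΣy² − (Σy)² = 220458 − 219024 = 1434
r = -1253 / √(3850 × 1434) = -1253 / 2349.6595 ≈ -0.533

-0.533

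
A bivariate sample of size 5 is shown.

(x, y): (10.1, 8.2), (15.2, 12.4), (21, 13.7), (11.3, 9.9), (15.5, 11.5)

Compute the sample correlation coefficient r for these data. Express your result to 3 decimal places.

n = 5, Σx = 73.1, Σy = 55.7, Σx² = 1141.99, Σy² = 638.95, Σxy = 849.12
nΣxy − ΣxΣy = 4245.6 − 4071.67 = 173.93
nΣx² − (Σx)² = 5709.95 − 5343.61 = 366.34; nΣy² − (Σy)² = 3194.75 − 3102.49 = 92.26
r = 173.93 / √(366.34 × 92.26) = 173.93 / 183.8438 ≈ 0.946

0.946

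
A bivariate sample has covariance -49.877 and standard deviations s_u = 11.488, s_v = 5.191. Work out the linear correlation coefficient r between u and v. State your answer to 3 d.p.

r = Cov(u,v) / (s_u · s_v) = -49.877 / (11.488 × 5.191)
  = -49.877 / 59.6342 ≈ -0.836

-0.836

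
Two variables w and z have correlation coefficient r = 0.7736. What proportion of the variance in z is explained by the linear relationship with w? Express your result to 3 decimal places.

r² = (0.7736)² = 0.598

0.598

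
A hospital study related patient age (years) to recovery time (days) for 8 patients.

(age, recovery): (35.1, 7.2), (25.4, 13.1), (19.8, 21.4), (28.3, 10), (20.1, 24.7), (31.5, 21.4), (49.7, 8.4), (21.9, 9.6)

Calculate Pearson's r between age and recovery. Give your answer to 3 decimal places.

n = 8, Σx = 231.8, Σy = 115.8, Σx² = 7416.06, Σy² = 2012.18, Σxy = 3090.47
nΣxy − ΣxΣy = 24723.76 − 26842.44 = -2118.68
nΣx² − (Σx)² = 59328.48 − 53731.24 = 5597.24; nΣy² − (Σy)² = 16097.44 − 13409.64 = 2687.8
r = -2118.68 / √(5597.24 × 2687.8) = -2118.68 / 3878.6933 ≈ -0.546

-0.546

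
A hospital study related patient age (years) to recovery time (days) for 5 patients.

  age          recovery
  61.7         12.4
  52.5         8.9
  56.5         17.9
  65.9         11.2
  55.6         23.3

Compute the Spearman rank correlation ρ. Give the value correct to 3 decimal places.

0.000

Rank age: 4, 1, 3, 5, 2
Rank recovery: 3, 1, 4, 2, 5
d = rank(age) − rank(recovery): 1, 0, -1, 3, -3; Σd² = 20
ρ = 1 − 6Σd² / [n(n²−1)] = 1 − 6×20 / (5×24) = 1 − 120/120 ≈ 0.000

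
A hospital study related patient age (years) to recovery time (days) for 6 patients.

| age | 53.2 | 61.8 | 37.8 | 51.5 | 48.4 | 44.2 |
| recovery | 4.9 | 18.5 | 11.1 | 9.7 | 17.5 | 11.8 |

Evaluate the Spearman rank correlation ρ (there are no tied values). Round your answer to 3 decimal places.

Rank age: 5, 6, 1, 4, 3, 2
Rank recovery: 1, 6, 3, 2, 5, 4
d = rank(age) − rank(recovery): 4, 0, -2, 2, -2, -2; Σd² = 32
ρ = 1 − 6Σd² / [n(n²−1)] = 1 − 6×32 / (6×35) = 1 − 192/210 ≈ 0.086

0.086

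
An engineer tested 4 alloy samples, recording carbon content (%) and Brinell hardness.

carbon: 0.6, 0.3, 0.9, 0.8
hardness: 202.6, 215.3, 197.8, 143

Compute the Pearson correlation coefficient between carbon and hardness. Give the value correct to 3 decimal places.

-0.575

n = 4, Σx = 2.6, Σy = 758.7, Σx² = 1.9, Σy² = 146974.69, Σxy = 478.57
nΣxy − ΣxΣy = 1914.28 − 1972.62 = -58.34
nΣx² − (Σx)² = 7.6 − 6.76 = 0.84; nΣy² − (Σy)² = 587898.76 − 575625.69 = 12273.07
r = -58.34 / √(0.84 × 12273.07) = -58.34 / 101.5351 ≈ -0.575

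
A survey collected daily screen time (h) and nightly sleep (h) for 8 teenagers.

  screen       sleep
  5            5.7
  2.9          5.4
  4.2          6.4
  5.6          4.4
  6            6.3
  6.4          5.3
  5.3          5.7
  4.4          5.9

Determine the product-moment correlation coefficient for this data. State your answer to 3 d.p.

n = 8, Σx = 39.8, Σy = 45.1, Σx² = 206.82, Σy² = 257.05, Σxy = 223.57
nΣxy − ΣxΣy = 1788.56 − 1794.98 = -6.42
nΣx² − (Σx)² = 1654.56 − 1584.04 = 70.52; nΣy² − (Σy)² = 2056.4 − 2034.01 = 22.39
r = -6.42 / √(70.52 × 22.39) = -6.42 / 39.7359 ≈ -0.162

-0.162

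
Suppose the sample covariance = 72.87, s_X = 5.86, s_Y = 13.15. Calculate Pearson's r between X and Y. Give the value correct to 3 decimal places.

0.946

r = Cov(X,Y) / (s_X · s_Y) = 72.87 / (5.86 × 13.15)
  = 72.87 / 77.0590 ≈ 0.946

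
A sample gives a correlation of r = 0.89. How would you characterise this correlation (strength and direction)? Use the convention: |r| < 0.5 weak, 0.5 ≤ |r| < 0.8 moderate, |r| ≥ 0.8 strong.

r = 0.89 > 0 so the relationship is positive.
|r| = 0.89, which falls in the strong range.

strong positive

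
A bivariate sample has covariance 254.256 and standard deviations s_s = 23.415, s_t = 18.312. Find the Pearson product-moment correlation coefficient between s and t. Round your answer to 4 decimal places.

r = Cov(s,t) / (s_s · s_t) = 254.256 / (23.415 × 18.312)
  = 254.256 / 428.7755 ≈ 0.5930

0.5930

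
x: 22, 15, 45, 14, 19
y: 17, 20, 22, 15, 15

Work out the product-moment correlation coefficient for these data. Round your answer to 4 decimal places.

0.7074

n = 5, Σx = 115, Σy = 89, Σx² = 3291, Σy² = 1623, Σxy = 2159
nΣxy − ΣxΣy = 10795 − 10235 = 560
nΣx² − (Σx)² = 16455 − 13225 = 3230; nΣy² − (Σy)² = 8115 − 7921 = 194
r = 560 / √(3230 × 194) = 560 / 791.5933 ≈ 0.7074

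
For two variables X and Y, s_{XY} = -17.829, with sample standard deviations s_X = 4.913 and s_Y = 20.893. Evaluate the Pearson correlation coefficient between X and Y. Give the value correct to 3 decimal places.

-0.174

r = Cov(X,Y) / (s_X · s_Y) = -17.829 / (4.913 × 20.893)
  = -17.829 / 102.6473 ≈ -0.174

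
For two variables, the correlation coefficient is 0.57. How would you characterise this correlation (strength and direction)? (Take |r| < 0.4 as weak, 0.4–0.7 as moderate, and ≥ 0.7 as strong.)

r = 0.57 > 0 so the relationship is positive.
|r| = 0.57, which falls in the moderate range.

moderate positive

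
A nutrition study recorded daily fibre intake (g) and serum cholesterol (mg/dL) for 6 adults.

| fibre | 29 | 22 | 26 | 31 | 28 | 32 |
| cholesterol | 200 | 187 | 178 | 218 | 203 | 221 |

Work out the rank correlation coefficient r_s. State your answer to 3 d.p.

0.886

Rank fibre: 4, 1, 2, 5, 3, 6
Rank cholesterol: 3, 2, 1, 5, 4, 6
d = rank(fibre) − rank(cholesterol): 1, -1, 1, 0, -1, 0; Σd² = 4
ρ = 1 − 6Σd² / [n(n²−1)] = 1 − 6×4 / (6×35) = 1 − 24/210 ≈ 0.886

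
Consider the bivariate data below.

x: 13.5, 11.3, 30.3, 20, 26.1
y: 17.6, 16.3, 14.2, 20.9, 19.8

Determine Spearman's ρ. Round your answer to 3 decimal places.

-0.100

Rank x: 2, 1, 5, 3, 4
Rank y: 3, 2, 1, 5, 4
d = rank(x) − rank(y): -1, -1, 4, -2, 0; Σd² = 22
ρ = 1 − 6Σd² / [n(n²−1)] = 1 − 6×22 / (5×24) = 1 − 132/120 ≈ -0.100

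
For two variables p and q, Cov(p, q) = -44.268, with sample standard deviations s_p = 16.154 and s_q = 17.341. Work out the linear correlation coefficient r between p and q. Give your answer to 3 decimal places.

r = Cov(p,q) / (s_p · s_q) = -44.268 / (16.154 × 17.341)
  = -44.268 / 280.1265 ≈ -0.158

-0.158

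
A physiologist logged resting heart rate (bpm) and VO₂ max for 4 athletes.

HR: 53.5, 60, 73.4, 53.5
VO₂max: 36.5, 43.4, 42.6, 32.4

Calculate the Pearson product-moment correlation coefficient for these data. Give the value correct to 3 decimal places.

n = 4, Σx = 240.4, Σy = 154.9, Σx² = 14712.06, Σy² = 6080.33, Σxy = 9416.99
nΣxy − ΣxΣy = 37667.96 − 37237.96 = 430
nΣx² − (Σx)² = 58848.24 − 57792.16 = 1056.08; nΣy² − (Σy)² = 24321.32 − 23994.01 = 327.31
r = 430 / √(1056.08 × 327.31) = 430 / 587.9333 ≈ 0.731

0.731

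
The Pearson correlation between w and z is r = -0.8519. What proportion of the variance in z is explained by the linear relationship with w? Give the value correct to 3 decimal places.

r² = (-0.8519)² = 0.726

0.726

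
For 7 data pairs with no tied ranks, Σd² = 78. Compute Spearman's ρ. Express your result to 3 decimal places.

ρ = 1 − 6Σd² / [n(n²−1)] = 1 − 6×78 / (7×48)
  = 1 − 468/336 = 1 − 1.3929 ≈ -0.393

-0.393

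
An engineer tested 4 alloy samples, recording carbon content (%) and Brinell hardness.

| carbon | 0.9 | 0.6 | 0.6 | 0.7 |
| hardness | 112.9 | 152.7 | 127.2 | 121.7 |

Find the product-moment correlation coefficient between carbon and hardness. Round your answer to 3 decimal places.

n = 4, Σx = 2.8, Σy = 514.5, Σx² = 2.02, Σy² = 67054.43, Σxy = 354.74
nΣxy − ΣxΣy = 1418.96 − 1440.6 = -21.64
nΣx² − (Σx)² = 8.08 − 7.84 = 0.24; nΣy² − (Σy)² = 268217.72 − 264710.25 = 3507.47
r = -21.64 / √(0.24 × 3507.47) = -21.64 / 29.0137 ≈ -0.746

-0.746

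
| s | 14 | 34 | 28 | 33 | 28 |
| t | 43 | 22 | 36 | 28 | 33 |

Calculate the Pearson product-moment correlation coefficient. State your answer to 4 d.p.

n = 5, Σs = 137, Σt = 162, Σs² = 4009, Σt² = 5502, Σst = 4206
nΣst − ΣsΣt = 21030 − 22194 = -1164
nΣs² − (Σs)² = 20045 − 18769 = 1276; nΣt² − (Σt)² = 27510 − 26244 = 1266
r = -1164 / √(1276 × 1266) = -1164 / 1270.9902 ≈ -0.9158

-0.9158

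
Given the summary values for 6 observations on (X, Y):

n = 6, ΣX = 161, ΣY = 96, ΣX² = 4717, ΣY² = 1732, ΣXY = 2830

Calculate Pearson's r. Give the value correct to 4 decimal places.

r = (nΣXY − ΣXΣY) / √[(nΣX² − (ΣX)²)(nΣY² − (ΣY)²)]
Numerator: 6×2830 − 161×96 = 1524
Denominator: √[(28302 − 25921)(10392 − 9216)] = √[2381 × 1176] = 1673.3368
r = 1524 / 1673.3368 ≈ 0.9108

0.9108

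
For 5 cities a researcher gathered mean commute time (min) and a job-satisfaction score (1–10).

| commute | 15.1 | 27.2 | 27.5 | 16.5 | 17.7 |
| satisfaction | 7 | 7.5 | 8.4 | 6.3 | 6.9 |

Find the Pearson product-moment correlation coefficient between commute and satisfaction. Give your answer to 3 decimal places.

0.836

n = 5, Σx = 104, Σy = 36.1, Σx² = 2309.64, Σy² = 263.11, Σxy = 766.78
nΣxy − ΣxΣy = 3833.9 − 3754.4 = 79.5
nΣx² − (Σx)² = 11548.2 − 10816 = 732.2; nΣy² − (Σy)² = 1315.55 − 1303.21 = 12.34
r = 79.5 / √(732.2 × 12.34) = 79.5 / 95.0544 ≈ 0.836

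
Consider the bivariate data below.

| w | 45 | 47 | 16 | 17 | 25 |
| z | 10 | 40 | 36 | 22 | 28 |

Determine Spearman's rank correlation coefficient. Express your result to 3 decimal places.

0.100

Rank w: 4, 5, 1, 2, 3
Rank z: 1, 5, 4, 2, 3
d = rank(w) − rank(z): 3, 0, -3, 0, 0; Σd² = 18
ρ = 1 − 6Σd² / [n(n²−1)] = 1 − 6×18 / (5×24) = 1 − 108/120 ≈ 0.100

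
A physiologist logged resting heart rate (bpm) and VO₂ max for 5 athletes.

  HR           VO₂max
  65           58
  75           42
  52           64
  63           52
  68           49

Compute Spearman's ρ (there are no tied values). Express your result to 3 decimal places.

Rank HR: 3, 5, 1, 2, 4
Rank VO₂max: 4, 1, 5, 3, 2
d = rank(HR) − rank(VO₂max): -1, 4, -4, -1, 2; Σd² = 38
ρ = 1 − 6Σd² / [n(n²−1)] = 1 − 6×38 / (5×24) = 1 − 228/120 ≈ -0.900

-0.900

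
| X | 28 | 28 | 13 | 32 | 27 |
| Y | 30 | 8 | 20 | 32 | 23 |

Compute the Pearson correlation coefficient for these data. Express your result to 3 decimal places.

n = 5, ΣX = 128, ΣY = 113, ΣX² = 3490, ΣY² = 2917, ΣXY = 2969
nΣXY − ΣXΣY = 14845 − 14464 = 381
nΣX² − (ΣX)² = 17450 − 16384 = 1066; nΣY² − (ΣY)² = 14585 − 12769 = 1816
r = 381 / √(1066 × 1816) = 381 / 1391.3504 ≈ 0.274

0.274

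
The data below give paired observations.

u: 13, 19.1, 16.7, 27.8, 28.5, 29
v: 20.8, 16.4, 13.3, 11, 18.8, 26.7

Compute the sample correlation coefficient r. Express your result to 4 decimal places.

0.1547

n = 6, Σu = 134.1, Σv = 107, Σu² = 3238.79, Σv² = 2065.82, Σuv = 2421.65
nΣuv − ΣuΣv = 14529.9 − 14348.7 = 181.2
nΣu² − (Σu)² = 19432.74 − 17982.81 = 1449.93; nΣv² − (Σv)² = 12394.92 − 11449 = 945.92
r = 181.2 / √(1449.93 × 945.92) = 181.2 / 1171.1182 ≈ 0.1547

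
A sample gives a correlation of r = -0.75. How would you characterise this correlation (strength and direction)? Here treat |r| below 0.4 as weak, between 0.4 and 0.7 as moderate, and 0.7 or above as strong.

strong negative

r = -0.75 < 0 so the relationship is negative.
|r| = 0.75, which falls in the strong range.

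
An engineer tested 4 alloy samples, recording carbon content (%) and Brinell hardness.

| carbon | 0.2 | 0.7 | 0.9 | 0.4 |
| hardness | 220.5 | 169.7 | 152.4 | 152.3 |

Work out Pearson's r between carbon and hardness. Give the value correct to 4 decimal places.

n = 4, Σx = 2.2, Σy = 694.9, Σx² = 1.5, Σy² = 123839.39, Σxy = 360.97
nΣxy − ΣxΣy = 1443.88 − 1528.78 = -84.9
nΣx² − (Σx)² = 6 − 4.84 = 1.16; nΣy² − (Σy)² = 495357.56 − 482886.01 = 12471.55
r = -84.9 / √(1.16 × 12471.55) = -84.9 / 120.2788 ≈ -0.7059

-0.7059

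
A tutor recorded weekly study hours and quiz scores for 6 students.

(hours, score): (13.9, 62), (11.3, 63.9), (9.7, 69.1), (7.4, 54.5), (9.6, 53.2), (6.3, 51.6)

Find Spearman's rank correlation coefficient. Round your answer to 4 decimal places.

0.7143

Rank hours: 6, 5, 4, 2, 3, 1
Rank score: 4, 5, 6, 3, 2, 1
d = rank(hours) − rank(score): 2, 0, -2, -1, 1, 0; Σd² = 10
ρ = 1 − 6Σd² / [n(n²−1)] = 1 − 6×10 / (6×35) = 1 − 60/210 ≈ 0.7143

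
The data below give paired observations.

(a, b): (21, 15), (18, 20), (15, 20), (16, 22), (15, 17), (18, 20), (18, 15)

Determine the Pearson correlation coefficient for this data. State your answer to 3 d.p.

-0.504

n = 7, Σa = 121, Σb = 129, Σa² = 2119, Σb² = 2423, Σab = 2212
nΣab − ΣaΣb = 15484 − 15609 = -125
nΣa² − (Σa)² = 14833 − 14641 = 192; nΣb² − (Σb)² = 16961 − 16641 = 320
r = -125 / √(192 × 320) = -125 / 247.8709 ≈ -0.504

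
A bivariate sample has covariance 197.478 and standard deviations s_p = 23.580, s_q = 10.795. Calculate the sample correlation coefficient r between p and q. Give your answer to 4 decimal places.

0.7758

r = Cov(p,q) / (s_p · s_q) = 197.478 / (23.580 × 10.795)
  = 197.478 / 254.5461 ≈ 0.7758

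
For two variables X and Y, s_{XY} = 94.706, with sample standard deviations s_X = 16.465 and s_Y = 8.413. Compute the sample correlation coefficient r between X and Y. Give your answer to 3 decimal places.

0.684

r = Cov(X,Y) / (s_X · s_Y) = 94.706 / (16.465 × 8.413)
  = 94.706 / 138.5200 ≈ 0.684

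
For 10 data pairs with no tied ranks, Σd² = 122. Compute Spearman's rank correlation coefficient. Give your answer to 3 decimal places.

ρ = 1 − 6Σd² / [n(n²−1)] = 1 − 6×122 / (10×99)
  = 1 − 732/990 = 1 − 0.7394 ≈ 0.261

0.261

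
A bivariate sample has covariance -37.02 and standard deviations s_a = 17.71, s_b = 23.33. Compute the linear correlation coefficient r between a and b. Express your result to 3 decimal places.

-0.090

r = Cov(a,b) / (s_a · s_b) = -37.02 / (17.71 × 23.33)
  = -37.02 / 413.1743 ≈ -0.090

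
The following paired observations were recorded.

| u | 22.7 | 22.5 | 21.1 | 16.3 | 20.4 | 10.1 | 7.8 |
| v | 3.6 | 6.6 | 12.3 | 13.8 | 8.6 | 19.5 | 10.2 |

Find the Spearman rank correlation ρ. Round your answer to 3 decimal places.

-0.714

Rank u: 7, 6, 5, 3, 4, 2, 1
Rank v: 1, 2, 5, 6, 3, 7, 4
d = rank(u) − rank(v): 6, 4, 0, -3, 1, -5, -3; Σd² = 96
ρ = 1 − 6Σd² / [n(n²−1)] = 1 − 6×96 / (7×48) = 1 − 576/336 ≈ -0.714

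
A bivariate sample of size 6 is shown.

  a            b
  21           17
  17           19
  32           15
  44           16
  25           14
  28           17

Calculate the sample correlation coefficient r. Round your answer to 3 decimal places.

-0.453

n = 6, Σa = 167, Σb = 98, Σa² = 5099, Σb² = 1616, Σab = 2690
nΣab − ΣaΣb = 16140 − 16366 = -226
nΣa² − (Σa)² = 30594 − 27889 = 2705; nΣb² − (Σb)² = 9696 − 9604 = 92
r = -226 / √(2705 × 92) = -226 / 498.8587 ≈ -0.453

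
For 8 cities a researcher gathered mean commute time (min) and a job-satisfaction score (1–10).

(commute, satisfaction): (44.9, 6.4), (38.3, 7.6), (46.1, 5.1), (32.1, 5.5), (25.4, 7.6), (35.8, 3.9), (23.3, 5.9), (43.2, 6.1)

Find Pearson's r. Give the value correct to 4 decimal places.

-0.1920

n = 8, Σx = 289.1, Σy = 48.1, Σx² = 10974.45, Σy² = 299.97, Σxy = 1723.75
nΣxy − ΣxΣy = 13790 − 13905.71 = -115.71
nΣx² − (Σx)² = 87795.6 − 83578.81 = 4216.79; nΣy² − (Σy)² = 2399.76 − 2313.61 = 86.15
r = -115.71 / √(4216.79 × 86.15) = -115.71 / 602.7242 ≈ -0.1920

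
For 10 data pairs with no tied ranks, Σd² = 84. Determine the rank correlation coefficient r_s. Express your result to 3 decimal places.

ρ = 1 − 6Σd² / [n(n²−1)] = 1 − 6×84 / (10×99)
  = 1 − 504/990 = 1 − 0.5091 ≈ 0.491

0.491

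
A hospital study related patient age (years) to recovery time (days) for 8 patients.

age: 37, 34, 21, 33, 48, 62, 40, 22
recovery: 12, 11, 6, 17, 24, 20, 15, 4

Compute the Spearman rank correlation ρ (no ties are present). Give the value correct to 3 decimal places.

0.810

Rank age: 5, 4, 1, 3, 7, 8, 6, 2
Rank recovery: 4, 3, 2, 6, 8, 7, 5, 1
d = rank(age) − rank(recovery): 1, 1, -1, -3, -1, 1, 1, 1; Σd² = 16
ρ = 1 − 6Σd² / [n(n²−1)] = 1 − 6×16 / (8×63) = 1 − 96/504 ≈ 0.810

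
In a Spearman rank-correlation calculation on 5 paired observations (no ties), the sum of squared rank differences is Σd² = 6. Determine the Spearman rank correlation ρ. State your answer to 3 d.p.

0.700

ρ = 1 − 6Σd² / [n(n²−1)] = 1 − 6×6 / (5×24)
  = 1 − 36/120 = 1 − 0.3000 ≈ 0.700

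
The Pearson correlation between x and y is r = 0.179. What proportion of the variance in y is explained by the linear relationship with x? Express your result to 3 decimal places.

0.032

r² = (0.179)² = 0.032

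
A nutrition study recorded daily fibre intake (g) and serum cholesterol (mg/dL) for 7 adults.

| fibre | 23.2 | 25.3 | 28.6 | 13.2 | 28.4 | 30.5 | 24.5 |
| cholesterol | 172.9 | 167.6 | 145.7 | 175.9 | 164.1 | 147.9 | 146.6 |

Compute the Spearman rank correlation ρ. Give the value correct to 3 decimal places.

Rank fibre: 2, 4, 6, 1, 5, 7, 3
Rank cholesterol: 6, 5, 1, 7, 4, 3, 2
d = rank(fibre) − rank(cholesterol): -4, -1, 5, -6, 1, 4, 1; Σd² = 96
ρ = 1 − 6Σd² / [n(n²−1)] = 1 − 6×96 / (7×48) = 1 − 576/336 ≈ -0.714

-0.714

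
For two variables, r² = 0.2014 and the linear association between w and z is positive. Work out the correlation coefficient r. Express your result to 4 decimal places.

|r| = √0.2014 = 0.4488
The association is positive, so r = 0.4488.

0.4488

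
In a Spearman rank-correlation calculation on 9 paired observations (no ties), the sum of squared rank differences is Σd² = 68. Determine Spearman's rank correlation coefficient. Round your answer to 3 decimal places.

ρ = 1 − 6Σd² / [n(n²−1)] = 1 − 6×68 / (9×80)
  = 1 − 408/720 = 1 − 0.5667 ≈ 0.433

0.433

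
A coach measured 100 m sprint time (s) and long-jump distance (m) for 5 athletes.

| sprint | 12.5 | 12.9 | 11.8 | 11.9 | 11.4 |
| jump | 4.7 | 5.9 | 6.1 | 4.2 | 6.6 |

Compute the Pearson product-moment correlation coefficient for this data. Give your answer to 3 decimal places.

n = 5, Σx = 60.5, Σy = 27.5, Σx² = 733.47, Σy² = 155.31, Σxy = 332.06
nΣxy − ΣxΣy = 1660.3 − 1663.75 = -3.45
nΣx² − (Σx)² = 3667.35 − 3660.25 = 7.1; nΣy² − (Σy)² = 776.55 − 756.25 = 20.3
r = -3.45 / √(7.1 × 20.3) = -3.45 / 12.0054 ≈ -0.287

-0.287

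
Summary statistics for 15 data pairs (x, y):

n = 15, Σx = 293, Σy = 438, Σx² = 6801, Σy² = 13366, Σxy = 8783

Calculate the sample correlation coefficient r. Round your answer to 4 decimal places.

0.2885

r = (nΣxy − ΣxΣy) / √[(nΣx² − (Σx)²)(nΣy² − (Σy)²)]
Numerator: 15×8783 − 293×438 = 3411
Denominator: √[(102015 − 85849)(200490 − 191844)] = √[16166 × 8646] = 11822.4886
r = 3411 / 11822.4886 ≈ 0.2885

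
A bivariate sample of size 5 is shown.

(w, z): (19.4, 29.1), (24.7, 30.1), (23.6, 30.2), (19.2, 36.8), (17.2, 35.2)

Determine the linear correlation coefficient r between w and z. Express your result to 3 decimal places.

n = 5, Σw = 104.1, Σz = 161.4, Σw² = 2207.89, Σz² = 5258.14, Σwz = 3332.73
nΣwz − ΣwΣz = 16663.65 − 16801.74 = -138.09
nΣw² − (Σw)² = 11039.45 − 10836.81 = 202.64; nΣz² − (Σz)² = 26290.7 − 26049.96 = 240.74
r = -138.09 / √(202.64 × 240.74) = -138.09 / 220.8700 ≈ -0.625

-0.625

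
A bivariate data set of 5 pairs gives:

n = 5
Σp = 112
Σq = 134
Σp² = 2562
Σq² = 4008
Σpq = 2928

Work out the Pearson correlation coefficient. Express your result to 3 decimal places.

r = (nΣpq − ΣpΣq) / √[(nΣp² − (Σp)²)(nΣq² − (Σq)²)]
Numerator: 5×2928 − 112×134 = -368
Denominator: √[(12810 − 12544)(20040 − 17956)] = √[266 × 2084] = 744.5428
r = -368 / 744.5428 ≈ -0.494

-0.494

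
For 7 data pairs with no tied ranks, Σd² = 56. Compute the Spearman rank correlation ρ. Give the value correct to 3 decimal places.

0.000

ρ = 1 − 6Σd² / [n(n²−1)] = 1 − 6×56 / (7×48)
  = 1 − 336/336 = 1 − 1.0000 ≈ 0.000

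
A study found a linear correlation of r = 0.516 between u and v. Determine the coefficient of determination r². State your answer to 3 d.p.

0.266

r² = (0.516)² = 0.266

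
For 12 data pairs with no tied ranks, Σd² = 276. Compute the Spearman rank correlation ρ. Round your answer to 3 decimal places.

0.035

ρ = 1 − 6Σd² / [n(n²−1)] = 1 − 6×276 / (12×143)
  = 1 − 1656/1716 = 1 − 0.9650 ≈ 0.035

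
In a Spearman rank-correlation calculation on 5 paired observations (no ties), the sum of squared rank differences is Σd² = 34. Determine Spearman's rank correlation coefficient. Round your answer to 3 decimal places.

ρ = 1 − 6Σd² / [n(n²−1)] = 1 − 6×34 / (5×24)
  = 1 − 204/120 = 1 − 1.7000 ≈ -0.700

-0.700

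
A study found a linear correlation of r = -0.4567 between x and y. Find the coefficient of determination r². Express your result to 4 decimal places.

r² = (-0.4567)² = 0.2086

0.2086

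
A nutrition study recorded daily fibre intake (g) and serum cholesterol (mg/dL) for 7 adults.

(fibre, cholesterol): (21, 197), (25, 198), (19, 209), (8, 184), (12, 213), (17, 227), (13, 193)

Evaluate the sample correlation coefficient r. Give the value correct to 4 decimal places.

0.2174

n = 7, Σx = 115, Σy = 1421, Σx² = 2093, Σy² = 289697, Σxy = 23454
nΣxy − ΣxΣy = 164178 − 163415 = 763
nΣx² − (Σx)² = 14651 − 13225 = 1426; nΣy² − (Σy)² = 2027879 − 2019241 = 8638
r = 763 / √(1426 × 8638) = 763 / 3509.6706 ≈ 0.2174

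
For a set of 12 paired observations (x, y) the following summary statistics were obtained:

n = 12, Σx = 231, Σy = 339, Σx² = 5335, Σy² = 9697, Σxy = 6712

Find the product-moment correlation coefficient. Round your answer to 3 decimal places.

r = (nΣxy − ΣxΣy) / √[(nΣx² − (Σx)²)(nΣy² − (Σy)²)]
Numerator: 12×6712 − 231×339 = 2235
Denominator: √[(64020 − 53361)(116364 − 114921)] = √[10659 × 1443] = 3921.8538
r = 2235 / 3921.8538 ≈ 0.570

0.570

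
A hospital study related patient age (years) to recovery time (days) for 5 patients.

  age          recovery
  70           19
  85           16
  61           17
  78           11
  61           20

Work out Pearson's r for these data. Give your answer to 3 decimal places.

-0.594

n = 5, Σx = 355, Σy = 83, Σx² = 25651, Σy² = 1427, Σxy = 5805
nΣxy − ΣxΣy = 29025 − 29465 = -440
nΣx² − (Σx)² = 128255 − 126025 = 2230; nΣy² − (Σy)² = 7135 − 6889 = 246
r = -440 / √(2230 × 246) = -440 / 740.6619 ≈ -0.594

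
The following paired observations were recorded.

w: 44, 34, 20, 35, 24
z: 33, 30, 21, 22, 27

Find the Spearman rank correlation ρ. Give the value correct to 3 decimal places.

Rank w: 5, 3, 1, 4, 2
Rank z: 5, 4, 1, 2, 3
d = rank(w) − rank(z): 0, -1, 0, 2, -1; Σd² = 6
ρ = 1 − 6Σd² / [n(n²−1)] = 1 − 6×6 / (5×24) = 1 − 36/120 ≈ 0.700

0.700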